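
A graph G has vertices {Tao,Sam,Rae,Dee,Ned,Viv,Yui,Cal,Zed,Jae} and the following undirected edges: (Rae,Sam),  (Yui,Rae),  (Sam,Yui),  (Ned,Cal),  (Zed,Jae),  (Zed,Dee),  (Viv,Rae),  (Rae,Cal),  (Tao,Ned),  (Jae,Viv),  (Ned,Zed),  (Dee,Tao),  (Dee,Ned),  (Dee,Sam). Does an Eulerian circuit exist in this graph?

No

Degrees: Tao:2, Sam:3, Rae:4, Dee:4, Ned:4, Viv:2, Yui:2, Cal:2, Zed:3, Jae:2
Sam, Zed have odd degree; an Eulerian circuit needs every degree to be even, so none exists.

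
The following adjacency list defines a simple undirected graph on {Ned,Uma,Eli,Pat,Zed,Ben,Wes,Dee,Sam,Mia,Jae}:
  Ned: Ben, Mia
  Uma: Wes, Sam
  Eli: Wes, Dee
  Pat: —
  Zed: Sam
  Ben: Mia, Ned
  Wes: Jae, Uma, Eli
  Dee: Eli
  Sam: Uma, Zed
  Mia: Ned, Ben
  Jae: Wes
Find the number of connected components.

3

Component: {Pat}
Component: {Ned, Ben, Mia}
Component: {Uma, Eli, Zed, Wes, Dee, Sam, Jae}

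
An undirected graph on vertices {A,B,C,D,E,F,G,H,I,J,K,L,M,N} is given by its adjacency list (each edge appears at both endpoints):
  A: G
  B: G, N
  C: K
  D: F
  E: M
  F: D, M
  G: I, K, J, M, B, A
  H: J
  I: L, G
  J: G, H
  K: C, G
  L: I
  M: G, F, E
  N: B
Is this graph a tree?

Yes

|V| = 14, |E| = 13.
Connected and |E| = |V| - 1, which characterizes a tree.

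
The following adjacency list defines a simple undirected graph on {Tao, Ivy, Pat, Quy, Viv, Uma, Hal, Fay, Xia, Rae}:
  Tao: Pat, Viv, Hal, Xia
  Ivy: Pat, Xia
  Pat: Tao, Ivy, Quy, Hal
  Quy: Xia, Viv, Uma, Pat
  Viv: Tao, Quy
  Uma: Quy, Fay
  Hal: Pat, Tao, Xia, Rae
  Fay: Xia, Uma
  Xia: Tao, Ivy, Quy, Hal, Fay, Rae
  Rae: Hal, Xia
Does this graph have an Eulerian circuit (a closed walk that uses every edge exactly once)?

Degrees: Tao:4, Ivy:2, Pat:4, Quy:4, Viv:2, Uma:2, Hal:4, Fay:2, Xia:6, Rae:2
All degrees are even and the non-isolated vertices are connected — an Eulerian circuit exists.

Yes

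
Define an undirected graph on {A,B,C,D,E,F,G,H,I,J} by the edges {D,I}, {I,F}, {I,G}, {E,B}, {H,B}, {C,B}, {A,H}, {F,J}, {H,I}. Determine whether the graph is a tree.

Yes

The graph has 10 vertices and 9 edges.
It is connected with exactly 9 edges, hence acyclic — it is a tree.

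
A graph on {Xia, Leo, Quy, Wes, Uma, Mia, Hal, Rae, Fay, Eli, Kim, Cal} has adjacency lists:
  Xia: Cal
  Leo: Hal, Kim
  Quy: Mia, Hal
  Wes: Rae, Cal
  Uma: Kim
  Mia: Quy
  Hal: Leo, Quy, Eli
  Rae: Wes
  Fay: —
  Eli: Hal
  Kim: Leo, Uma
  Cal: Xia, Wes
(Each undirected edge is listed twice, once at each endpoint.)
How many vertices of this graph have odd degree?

Degrees: Xia:1, Leo:2, Quy:2, Wes:2, Uma:1, Mia:1, Hal:3, Rae:1, Fay:0, Eli:1, Kim:2, Cal:2
Odd-degree vertices: Xia, Uma, Mia, Hal, Rae, Eli.

6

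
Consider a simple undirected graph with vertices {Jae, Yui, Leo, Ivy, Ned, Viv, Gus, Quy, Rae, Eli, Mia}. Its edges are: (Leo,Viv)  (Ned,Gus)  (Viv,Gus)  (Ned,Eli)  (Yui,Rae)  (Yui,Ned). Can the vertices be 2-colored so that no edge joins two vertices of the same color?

Partition the vertices as {Jae, Ivy, Ned, Viv, Quy, Rae, Mia} vs {Yui, Leo, Gus, Eli}. Each listed edge has one endpoint in each part, so the graph is bipartite.

Yes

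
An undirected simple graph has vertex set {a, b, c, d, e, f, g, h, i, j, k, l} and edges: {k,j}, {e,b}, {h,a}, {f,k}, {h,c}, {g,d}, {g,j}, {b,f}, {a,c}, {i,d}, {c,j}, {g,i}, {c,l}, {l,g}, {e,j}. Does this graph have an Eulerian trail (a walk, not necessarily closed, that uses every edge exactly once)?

Yes

Degrees: a:2, b:2, c:4, d:2, e:2, f:2, g:4, h:2, i:2, j:4, k:2, l:2
Odd-degree vertices: none (0 total).
With 0 odd-degree vertices and all edges in one connected piece, an Eulerian trail exists.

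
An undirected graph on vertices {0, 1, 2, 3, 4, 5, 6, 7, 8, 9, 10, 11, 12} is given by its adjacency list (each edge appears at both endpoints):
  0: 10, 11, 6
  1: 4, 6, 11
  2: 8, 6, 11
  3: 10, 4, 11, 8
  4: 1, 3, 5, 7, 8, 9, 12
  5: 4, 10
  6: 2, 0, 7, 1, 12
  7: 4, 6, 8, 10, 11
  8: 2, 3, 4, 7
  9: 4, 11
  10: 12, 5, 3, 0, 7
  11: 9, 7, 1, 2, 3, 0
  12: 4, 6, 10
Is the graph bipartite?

No

4-8-3-4 is an odd cycle (length 3), and a bipartite graph can contain only even cycles.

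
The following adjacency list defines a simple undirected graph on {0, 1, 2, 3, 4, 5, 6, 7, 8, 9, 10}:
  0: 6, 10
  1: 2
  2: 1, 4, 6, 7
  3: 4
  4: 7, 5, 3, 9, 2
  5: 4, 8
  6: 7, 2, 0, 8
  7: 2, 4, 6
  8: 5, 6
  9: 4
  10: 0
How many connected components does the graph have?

Component: {0, 1, 2, 3, 4, 5, 6, 7, 8, 9, 10}

1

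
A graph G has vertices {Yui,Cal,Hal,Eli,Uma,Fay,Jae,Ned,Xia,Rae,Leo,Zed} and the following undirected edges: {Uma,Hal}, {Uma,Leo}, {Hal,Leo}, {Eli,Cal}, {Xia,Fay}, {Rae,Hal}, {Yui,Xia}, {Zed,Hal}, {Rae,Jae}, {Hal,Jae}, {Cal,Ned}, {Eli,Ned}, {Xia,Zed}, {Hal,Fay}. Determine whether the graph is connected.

Component: {Cal, Eli, Ned}
Component: {Yui, Hal, Uma, Fay, Jae, Xia, Rae, Leo, Zed}
There are 2 separate components, so the graph is not connected.

No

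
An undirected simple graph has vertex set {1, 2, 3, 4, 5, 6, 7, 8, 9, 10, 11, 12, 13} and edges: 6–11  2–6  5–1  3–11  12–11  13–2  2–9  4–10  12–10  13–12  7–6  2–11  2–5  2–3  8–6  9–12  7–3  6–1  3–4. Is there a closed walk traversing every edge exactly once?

Degrees: 1:2, 2:6, 3:4, 4:2, 5:2, 6:5, 7:2, 8:1, 9:2, 10:2, 11:4, 12:4, 13:2
Vertices with odd degree: 6, 8. An Eulerian circuit requires all degrees even.

No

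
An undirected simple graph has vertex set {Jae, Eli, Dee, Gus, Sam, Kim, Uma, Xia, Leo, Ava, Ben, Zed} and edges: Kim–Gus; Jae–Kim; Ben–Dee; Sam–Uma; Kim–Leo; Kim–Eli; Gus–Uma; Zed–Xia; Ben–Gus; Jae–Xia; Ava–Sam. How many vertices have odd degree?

6

Degrees: Jae:2, Eli:1, Dee:1, Gus:3, Sam:2, Kim:4, Uma:2, Xia:2, Leo:1, Ava:1, Ben:2, Zed:1
Odd-degree vertices: Eli, Dee, Gus, Leo, Ava, Zed.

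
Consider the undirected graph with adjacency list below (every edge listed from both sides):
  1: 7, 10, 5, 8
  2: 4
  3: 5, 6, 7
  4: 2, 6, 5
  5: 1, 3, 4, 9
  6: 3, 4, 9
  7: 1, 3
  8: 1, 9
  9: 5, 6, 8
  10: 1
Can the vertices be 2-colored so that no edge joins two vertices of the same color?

Yes

A valid 2-coloring puts {2, 5, 6, 7, 8, 10} on one side and {1, 3, 4, 9} on the other; every edge crosses between the two sides.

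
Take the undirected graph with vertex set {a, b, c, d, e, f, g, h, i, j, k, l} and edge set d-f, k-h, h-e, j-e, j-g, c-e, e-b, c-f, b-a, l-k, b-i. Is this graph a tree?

Yes

The graph has 12 vertices and 11 edges.
Connected and |E| = |V| - 1, which characterizes a tree.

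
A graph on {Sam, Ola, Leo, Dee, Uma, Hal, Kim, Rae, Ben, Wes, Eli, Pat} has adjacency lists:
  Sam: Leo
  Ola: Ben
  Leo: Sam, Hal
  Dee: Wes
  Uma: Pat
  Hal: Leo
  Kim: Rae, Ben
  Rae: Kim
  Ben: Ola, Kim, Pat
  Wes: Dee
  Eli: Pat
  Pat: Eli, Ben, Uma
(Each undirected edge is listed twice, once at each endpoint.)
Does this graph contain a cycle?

The graph has 12 vertices, 9 edges, and 3 connected components.
A forest on 12 vertices with 3 components has exactly 9 edges, which matches — so no cycle.

No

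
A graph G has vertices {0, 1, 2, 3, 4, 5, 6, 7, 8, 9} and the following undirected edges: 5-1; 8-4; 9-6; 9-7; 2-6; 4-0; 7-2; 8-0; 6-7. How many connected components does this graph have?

Component: {3}
Component: {1, 5}
Component: {0, 4, 8}
Component: {2, 6, 7, 9}

4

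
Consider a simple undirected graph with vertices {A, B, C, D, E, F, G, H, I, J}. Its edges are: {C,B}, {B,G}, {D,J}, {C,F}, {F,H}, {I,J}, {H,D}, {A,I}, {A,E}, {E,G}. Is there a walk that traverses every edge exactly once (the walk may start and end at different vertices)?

Degrees: A:2, B:2, C:2, D:2, E:2, F:2, G:2, H:2, I:2, J:2
Odd-degree vertices: none (0 total).
The non-isolated vertices are connected and exactly 0 have odd degree, so an Eulerian trail exists.

Yes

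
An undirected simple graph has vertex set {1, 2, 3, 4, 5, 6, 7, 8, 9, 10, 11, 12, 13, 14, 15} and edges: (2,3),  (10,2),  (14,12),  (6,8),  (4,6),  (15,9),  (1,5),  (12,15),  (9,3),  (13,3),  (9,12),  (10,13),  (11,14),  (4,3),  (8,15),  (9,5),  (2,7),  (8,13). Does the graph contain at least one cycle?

Yes

The graph has 15 vertices, 18 edges, and 1 connected component.
Since 18 > 15 - 1, a cycle must exist; for instance 9-12-15-9.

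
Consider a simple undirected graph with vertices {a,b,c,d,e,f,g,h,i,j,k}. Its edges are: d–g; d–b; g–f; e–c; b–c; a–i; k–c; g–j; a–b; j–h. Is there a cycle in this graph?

No

|V| = 11, |E| = 10, number of components = 1.
Since 10 = 11 - 1, the graph is a forest and contains no cycle.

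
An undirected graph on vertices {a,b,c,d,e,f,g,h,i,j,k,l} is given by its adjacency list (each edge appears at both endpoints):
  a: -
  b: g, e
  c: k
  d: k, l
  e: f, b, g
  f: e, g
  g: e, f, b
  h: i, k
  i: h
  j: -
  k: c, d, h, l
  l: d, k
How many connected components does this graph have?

Component: {a}
Component: {j}
Component: {b, e, f, g}
Component: {c, d, h, i, k, l}

4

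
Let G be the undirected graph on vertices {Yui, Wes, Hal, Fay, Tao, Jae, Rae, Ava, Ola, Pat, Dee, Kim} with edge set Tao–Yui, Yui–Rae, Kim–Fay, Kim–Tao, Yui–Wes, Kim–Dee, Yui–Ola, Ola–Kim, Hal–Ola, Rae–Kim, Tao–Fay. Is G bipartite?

Tao-Fay-Kim-Tao is an odd cycle (length 3), and a bipartite graph can contain only even cycles.

No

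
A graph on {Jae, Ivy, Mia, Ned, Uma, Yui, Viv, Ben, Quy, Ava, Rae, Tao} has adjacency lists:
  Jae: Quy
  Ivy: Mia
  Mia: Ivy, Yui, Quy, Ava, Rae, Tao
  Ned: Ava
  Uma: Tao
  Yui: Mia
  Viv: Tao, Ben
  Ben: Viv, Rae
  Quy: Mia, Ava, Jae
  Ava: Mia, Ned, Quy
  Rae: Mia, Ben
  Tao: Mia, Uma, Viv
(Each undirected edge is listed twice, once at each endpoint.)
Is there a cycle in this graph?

The graph has 12 vertices, 13 edges, and 1 connected component.
Since 13 > 12 - 1, a cycle must exist; for instance Mia-Rae-Ben-Viv-Tao-Mia.

Yes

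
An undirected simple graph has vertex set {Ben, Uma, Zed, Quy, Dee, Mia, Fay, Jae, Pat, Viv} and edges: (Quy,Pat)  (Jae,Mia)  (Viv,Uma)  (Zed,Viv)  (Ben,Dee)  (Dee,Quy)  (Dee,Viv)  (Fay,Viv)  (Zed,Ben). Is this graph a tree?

|V| = 10, |E| = 9.
It is not connected, so it is not a tree.

No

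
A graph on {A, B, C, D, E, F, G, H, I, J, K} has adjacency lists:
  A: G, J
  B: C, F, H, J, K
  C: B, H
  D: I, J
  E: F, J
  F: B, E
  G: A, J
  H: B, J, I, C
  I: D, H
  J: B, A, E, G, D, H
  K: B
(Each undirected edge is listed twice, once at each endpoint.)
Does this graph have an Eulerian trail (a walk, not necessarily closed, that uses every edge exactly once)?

Degrees: A:2, B:5, C:2, D:2, E:2, F:2, G:2, H:4, I:2, J:6, K:1
Odd-degree vertices: B, K (2 total).
With 2 odd-degree vertices and all edges in one connected piece, an Eulerian trail exists (from B to K).

Yes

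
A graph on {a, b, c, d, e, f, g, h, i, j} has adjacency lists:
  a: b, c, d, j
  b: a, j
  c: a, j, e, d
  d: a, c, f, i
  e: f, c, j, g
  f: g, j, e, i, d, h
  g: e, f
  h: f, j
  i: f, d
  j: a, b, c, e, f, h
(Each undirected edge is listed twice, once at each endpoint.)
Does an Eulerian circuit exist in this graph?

Yes

Degrees: a:4, b:2, c:4, d:4, e:4, f:6, g:2, h:2, i:2, j:6
Every vertex has even degree and the edges form a single connected piece, so an Eulerian circuit exists.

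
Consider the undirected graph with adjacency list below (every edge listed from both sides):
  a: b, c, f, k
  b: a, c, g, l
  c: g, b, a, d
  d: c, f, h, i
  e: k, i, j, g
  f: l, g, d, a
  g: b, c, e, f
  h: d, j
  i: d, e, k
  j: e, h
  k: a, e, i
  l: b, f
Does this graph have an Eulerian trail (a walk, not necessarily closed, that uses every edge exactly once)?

Degrees: a:4, b:4, c:4, d:4, e:4, f:4, g:4, h:2, i:3, j:2, k:3, l:2
Odd-degree vertices: i, k (2 total).
With 2 odd-degree vertices and all edges in one connected piece, an Eulerian trail exists (from i to k).

Yes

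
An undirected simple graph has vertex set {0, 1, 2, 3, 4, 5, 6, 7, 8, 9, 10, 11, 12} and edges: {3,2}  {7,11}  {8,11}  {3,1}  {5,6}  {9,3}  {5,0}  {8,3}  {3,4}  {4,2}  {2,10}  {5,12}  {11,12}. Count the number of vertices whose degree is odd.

10

Degrees: 0:1, 1:1, 2:3, 3:5, 4:2, 5:3, 6:1, 7:1, 8:2, 9:1, 10:1, 11:3, 12:2
Odd-degree vertices: 0, 1, 2, 3, 5, 6, 7, 9, 10, 11.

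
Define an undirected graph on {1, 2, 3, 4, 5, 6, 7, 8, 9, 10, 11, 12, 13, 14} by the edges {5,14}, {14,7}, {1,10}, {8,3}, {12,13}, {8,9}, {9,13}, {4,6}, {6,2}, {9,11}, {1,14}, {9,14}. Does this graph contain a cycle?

|V| = 14, |E| = 12, number of components = 2.
A forest on 14 vertices with 2 components has exactly 12 edges, which matches — so no cycle.

No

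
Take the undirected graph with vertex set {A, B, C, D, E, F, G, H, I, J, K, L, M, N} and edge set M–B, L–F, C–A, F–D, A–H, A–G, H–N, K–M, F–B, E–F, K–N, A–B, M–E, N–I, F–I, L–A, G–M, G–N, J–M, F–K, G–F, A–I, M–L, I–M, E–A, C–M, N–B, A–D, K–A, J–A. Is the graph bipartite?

Partition the vertices as {B, C, D, E, G, H, I, J, K, L} vs {A, F, M, N}. Each listed edge has one endpoint in each part, so the graph is bipartite.

Yes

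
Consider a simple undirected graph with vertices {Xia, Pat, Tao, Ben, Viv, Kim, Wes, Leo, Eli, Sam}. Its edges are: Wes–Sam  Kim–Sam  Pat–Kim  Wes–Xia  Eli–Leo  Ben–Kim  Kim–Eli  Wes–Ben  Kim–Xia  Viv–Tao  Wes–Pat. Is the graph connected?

No

Component: {Tao, Viv}
Component: {Xia, Pat, Ben, Kim, Wes, Leo, Eli, Sam}
No edge joins these 2 groups, so the graph is disconnected.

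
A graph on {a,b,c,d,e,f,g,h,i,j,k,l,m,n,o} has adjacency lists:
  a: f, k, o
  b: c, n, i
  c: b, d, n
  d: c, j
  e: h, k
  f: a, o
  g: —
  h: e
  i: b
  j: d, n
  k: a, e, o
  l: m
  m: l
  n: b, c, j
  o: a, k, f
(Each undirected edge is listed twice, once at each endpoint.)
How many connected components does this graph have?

Component: {g}
Component: {l, m}
Component: {a, e, f, h, k, o}
Component: {b, c, d, i, j, n}

4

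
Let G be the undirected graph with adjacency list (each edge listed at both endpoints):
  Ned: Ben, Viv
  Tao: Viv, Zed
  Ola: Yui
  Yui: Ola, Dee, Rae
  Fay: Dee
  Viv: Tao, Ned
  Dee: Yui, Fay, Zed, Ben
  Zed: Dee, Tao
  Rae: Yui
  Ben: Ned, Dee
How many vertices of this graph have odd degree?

Degrees: Ned:2, Tao:2, Ola:1, Yui:3, Fay:1, Viv:2, Dee:4, Zed:2, Rae:1, Ben:2
Odd-degree vertices: Ola, Yui, Fay, Rae.

4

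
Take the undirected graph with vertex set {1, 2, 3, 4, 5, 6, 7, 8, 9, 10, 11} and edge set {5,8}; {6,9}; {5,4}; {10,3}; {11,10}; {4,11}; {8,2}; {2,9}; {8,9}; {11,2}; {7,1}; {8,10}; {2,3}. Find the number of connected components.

2

Component: {1, 7}
Component: {2, 3, 4, 5, 6, 8, 9, 10, 11}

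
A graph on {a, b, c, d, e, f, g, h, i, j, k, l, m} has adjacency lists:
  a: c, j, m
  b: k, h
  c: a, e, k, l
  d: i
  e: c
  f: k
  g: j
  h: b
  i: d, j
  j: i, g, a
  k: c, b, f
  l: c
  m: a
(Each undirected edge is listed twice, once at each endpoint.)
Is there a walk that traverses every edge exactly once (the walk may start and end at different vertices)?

No

Degrees: a:3, b:2, c:4, d:1, e:1, f:1, g:1, h:1, i:2, j:3, k:3, l:1, m:1
Odd-degree vertices: a, d, e, f, g, h, j, k, l, m (10 total).
With 10 odd-degree vertices (more than two), no single trail can use every edge.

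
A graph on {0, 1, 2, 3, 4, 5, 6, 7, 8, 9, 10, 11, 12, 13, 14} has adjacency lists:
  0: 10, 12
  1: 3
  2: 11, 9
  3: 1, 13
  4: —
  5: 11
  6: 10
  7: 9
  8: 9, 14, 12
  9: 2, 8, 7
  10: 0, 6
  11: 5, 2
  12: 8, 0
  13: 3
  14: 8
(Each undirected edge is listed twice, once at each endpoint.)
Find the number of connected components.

Component: {4}
Component: {1, 3, 13}
Component: {0, 2, 5, 6, 7, 8, 9, 10, 11, 12, 14}

3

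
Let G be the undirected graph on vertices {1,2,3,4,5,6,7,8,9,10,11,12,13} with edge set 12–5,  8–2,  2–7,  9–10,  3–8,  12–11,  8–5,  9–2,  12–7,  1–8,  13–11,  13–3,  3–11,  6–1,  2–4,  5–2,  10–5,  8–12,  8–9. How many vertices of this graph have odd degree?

6

Degrees: 1:2, 2:5, 3:3, 4:1, 5:4, 6:1, 7:2, 8:6, 9:3, 10:2, 11:3, 12:4, 13:2
Odd-degree vertices: 2, 3, 4, 6, 9, 11.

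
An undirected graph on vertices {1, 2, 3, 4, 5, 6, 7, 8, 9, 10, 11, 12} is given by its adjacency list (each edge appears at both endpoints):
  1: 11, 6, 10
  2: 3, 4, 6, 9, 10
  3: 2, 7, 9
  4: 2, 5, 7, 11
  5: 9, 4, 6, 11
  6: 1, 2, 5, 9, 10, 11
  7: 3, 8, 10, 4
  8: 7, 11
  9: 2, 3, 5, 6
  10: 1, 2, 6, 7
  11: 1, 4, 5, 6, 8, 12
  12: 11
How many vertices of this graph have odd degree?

4

Degrees: 1:3, 2:5, 3:3, 4:4, 5:4, 6:6, 7:4, 8:2, 9:4, 10:4, 11:6, 12:1
Odd-degree vertices: 1, 2, 3, 12.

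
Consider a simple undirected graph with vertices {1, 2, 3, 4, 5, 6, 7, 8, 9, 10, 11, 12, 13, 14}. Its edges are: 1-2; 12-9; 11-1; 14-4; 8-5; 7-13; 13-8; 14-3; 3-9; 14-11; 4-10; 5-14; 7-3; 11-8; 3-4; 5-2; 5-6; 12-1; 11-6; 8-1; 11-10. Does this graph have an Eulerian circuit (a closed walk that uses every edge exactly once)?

Degrees: 1:4, 2:2, 3:4, 4:3, 5:4, 6:2, 7:2, 8:4, 9:2, 10:2, 11:5, 12:2, 13:2, 14:4
Vertices with odd degree: 4, 11. An Eulerian circuit requires all degrees even.

No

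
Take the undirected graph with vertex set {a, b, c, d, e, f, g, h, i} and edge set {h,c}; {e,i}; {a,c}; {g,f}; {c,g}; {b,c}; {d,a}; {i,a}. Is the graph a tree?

Yes

|V| = 9, |E| = 8.
Connected and |E| = |V| - 1, which characterizes a tree.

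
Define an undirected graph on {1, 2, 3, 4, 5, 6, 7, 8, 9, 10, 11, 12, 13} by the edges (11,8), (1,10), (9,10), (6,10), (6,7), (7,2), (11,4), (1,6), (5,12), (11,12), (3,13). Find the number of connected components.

3

Component: {3, 13}
Component: {4, 5, 8, 11, 12}
Component: {1, 2, 6, 7, 9, 10}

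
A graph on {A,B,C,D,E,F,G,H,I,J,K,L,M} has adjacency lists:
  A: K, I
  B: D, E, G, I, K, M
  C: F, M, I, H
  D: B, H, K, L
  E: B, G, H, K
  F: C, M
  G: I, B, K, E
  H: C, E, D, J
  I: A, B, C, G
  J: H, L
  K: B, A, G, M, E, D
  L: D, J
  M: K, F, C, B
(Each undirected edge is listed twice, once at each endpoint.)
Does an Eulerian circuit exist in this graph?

Degrees: A:2, B:6, C:4, D:4, E:4, F:2, G:4, H:4, I:4, J:2, K:6, L:2, M:4
Every vertex has even degree and the edges form a single connected piece, so an Eulerian circuit exists.

Yes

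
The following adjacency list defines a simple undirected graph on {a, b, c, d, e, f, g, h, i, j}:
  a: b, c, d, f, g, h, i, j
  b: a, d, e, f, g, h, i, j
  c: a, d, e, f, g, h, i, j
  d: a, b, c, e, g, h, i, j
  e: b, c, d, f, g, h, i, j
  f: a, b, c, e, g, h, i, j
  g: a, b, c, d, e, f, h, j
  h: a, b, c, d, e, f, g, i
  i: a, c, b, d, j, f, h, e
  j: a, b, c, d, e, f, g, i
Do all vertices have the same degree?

Degrees: a:8, b:8, c:8, d:8, e:8, f:8, g:8, h:8, i:8, j:8
All degrees equal 8; the graph is regular.

Yes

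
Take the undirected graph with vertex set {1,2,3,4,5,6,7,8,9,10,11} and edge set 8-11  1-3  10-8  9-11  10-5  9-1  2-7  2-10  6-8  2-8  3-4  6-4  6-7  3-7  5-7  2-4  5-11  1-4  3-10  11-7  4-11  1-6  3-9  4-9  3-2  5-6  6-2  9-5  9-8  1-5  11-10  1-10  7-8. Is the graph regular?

Degrees: 1:6, 2:6, 3:6, 4:6, 5:6, 6:6, 7:6, 8:6, 9:6, 10:6, 11:6
Every vertex has degree 6, so the graph is 6-regular.

Yes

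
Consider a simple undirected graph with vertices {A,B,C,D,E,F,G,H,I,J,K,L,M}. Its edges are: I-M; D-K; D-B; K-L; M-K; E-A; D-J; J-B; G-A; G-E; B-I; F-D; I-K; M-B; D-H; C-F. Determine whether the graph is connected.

No

Component: {A, E, G}
Component: {B, C, D, F, H, I, J, K, L, M}
There are 2 separate components, so the graph is not connected.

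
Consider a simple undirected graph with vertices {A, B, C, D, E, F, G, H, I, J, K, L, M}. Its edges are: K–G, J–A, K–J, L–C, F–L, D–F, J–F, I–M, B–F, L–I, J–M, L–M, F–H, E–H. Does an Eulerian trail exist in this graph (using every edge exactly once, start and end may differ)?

Degrees: A:1, B:1, C:1, D:1, E:1, F:5, G:1, H:2, I:2, J:4, K:2, L:4, M:3
Odd-degree vertices: A, B, C, D, E, F, G, M (8 total).
An Eulerian trail requires 0 or 2 odd-degree vertices; here there are 8.

No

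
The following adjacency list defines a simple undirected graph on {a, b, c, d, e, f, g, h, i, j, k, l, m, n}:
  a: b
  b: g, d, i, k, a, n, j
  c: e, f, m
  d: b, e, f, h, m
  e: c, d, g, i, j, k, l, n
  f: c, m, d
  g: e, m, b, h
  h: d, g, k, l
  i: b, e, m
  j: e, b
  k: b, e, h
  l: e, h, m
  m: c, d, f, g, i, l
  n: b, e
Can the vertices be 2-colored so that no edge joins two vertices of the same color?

No

m-f-d-m is an odd cycle (length 3), and a bipartite graph can contain only even cycles.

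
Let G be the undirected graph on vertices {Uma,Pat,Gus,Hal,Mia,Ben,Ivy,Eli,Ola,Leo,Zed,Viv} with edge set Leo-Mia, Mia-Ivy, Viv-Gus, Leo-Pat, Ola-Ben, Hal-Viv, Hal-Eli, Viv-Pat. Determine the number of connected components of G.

Component: {Uma}
Component: {Zed}
Component: {Ben, Ola}
Component: {Pat, Gus, Hal, Mia, Ivy, Eli, Leo, Viv}

4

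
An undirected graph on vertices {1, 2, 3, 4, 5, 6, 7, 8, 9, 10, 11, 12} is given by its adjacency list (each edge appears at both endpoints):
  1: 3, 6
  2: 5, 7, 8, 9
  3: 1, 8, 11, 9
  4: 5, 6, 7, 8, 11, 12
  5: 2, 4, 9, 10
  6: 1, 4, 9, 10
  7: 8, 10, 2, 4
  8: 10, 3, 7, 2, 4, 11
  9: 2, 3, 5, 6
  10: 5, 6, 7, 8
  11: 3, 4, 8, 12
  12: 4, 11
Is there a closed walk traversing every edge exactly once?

Yes

Degrees: 1:2, 2:4, 3:4, 4:6, 5:4, 6:4, 7:4, 8:6, 9:4, 10:4, 11:4, 12:2
Every vertex has even degree and the edges form a single connected piece, so an Eulerian circuit exists.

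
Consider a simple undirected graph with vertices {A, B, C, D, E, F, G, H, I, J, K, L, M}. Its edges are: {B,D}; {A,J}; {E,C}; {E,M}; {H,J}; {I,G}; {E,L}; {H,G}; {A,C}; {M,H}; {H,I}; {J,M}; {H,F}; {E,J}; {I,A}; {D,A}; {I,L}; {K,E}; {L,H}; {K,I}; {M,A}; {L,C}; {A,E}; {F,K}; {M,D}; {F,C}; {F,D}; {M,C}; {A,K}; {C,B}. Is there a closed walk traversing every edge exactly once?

Degrees: A:7, B:2, C:6, D:4, E:6, F:4, G:2, H:6, I:5, J:4, K:4, L:4, M:6
Vertices with odd degree: A, I. An Eulerian circuit requires all degrees even.

No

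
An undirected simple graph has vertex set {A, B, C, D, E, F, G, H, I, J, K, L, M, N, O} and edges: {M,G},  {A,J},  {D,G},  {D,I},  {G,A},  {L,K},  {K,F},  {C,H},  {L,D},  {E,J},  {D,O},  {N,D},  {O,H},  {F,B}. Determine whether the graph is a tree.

Yes

The graph has 15 vertices and 14 edges.
It is connected with exactly 14 edges, hence acyclic — it is a tree.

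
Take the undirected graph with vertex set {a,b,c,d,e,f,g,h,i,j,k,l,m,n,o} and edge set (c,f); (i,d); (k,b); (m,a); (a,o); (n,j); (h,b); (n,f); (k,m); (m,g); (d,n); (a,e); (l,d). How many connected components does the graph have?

2

Component: {c, d, f, i, j, l, n}
Component: {a, b, e, g, h, k, m, o}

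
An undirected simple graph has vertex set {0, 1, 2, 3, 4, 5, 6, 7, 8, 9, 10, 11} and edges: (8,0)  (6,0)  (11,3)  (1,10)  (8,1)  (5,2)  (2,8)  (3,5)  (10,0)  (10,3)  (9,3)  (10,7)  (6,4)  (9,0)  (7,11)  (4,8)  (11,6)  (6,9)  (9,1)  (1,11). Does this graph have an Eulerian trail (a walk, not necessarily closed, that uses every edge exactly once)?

Degrees: 0:4, 1:4, 2:2, 3:4, 4:2, 5:2, 6:4, 7:2, 8:4, 9:4, 10:4, 11:4
Odd-degree vertices: none (0 total).
With 0 odd-degree vertices and all edges in one connected piece, an Eulerian trail exists.

Yes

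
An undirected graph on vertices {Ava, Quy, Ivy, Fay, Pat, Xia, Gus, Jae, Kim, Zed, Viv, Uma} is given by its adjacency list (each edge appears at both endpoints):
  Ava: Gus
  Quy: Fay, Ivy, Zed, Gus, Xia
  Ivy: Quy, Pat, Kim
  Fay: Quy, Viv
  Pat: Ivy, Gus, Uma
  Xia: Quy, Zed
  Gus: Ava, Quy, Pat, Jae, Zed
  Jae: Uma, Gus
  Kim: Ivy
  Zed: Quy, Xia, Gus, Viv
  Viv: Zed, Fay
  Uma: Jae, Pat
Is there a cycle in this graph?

Yes

|V| = 12, |E| = 16, number of components = 1.
One cycle is Gus-Pat-Ivy-Quy-Gus.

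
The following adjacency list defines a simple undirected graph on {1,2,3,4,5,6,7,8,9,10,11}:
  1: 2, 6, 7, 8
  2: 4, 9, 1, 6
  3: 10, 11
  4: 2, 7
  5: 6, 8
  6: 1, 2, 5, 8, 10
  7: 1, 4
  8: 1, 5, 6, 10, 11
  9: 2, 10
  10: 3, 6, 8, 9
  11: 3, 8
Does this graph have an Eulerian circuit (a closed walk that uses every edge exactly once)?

No

Degrees: 1:4, 2:4, 3:2, 4:2, 5:2, 6:5, 7:2, 8:5, 9:2, 10:4, 11:2
Vertices with odd degree: 6, 8. An Eulerian circuit requires all degrees even.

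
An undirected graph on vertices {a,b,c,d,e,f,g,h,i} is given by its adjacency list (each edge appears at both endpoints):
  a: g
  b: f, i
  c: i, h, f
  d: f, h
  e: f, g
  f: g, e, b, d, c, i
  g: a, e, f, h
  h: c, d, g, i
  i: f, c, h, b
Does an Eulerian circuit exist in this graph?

No

Degrees: a:1, b:2, c:3, d:2, e:2, f:6, g:4, h:4, i:4
Vertices with odd degree: a, c. An Eulerian circuit requires all degrees even.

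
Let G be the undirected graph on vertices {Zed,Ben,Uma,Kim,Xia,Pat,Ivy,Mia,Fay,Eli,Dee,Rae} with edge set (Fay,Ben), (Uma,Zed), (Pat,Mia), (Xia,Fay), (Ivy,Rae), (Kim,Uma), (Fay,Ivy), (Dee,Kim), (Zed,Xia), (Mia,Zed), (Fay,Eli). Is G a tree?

Yes

The graph has 12 vertices and 11 edges.
It is connected with exactly 11 edges, hence acyclic — it is a tree.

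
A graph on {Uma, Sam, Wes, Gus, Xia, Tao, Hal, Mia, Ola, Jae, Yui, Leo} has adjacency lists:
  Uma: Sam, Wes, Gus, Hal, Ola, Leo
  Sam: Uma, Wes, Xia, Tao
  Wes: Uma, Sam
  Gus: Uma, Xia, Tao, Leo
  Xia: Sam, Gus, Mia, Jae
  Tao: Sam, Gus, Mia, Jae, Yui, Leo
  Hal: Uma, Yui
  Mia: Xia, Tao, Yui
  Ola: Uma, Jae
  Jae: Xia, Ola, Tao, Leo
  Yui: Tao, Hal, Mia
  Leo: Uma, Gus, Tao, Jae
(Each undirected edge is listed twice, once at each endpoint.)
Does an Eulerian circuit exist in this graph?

No

Degrees: Uma:6, Sam:4, Wes:2, Gus:4, Xia:4, Tao:6, Hal:2, Mia:3, Ola:2, Jae:4, Yui:3, Leo:4
Vertices with odd degree: Mia, Yui. An Eulerian circuit requires all degrees even.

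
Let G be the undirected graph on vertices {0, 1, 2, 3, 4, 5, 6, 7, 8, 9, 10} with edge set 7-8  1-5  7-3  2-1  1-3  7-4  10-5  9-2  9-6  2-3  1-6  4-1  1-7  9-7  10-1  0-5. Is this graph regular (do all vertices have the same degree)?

No

Degrees: 0:1, 1:7, 2:3, 3:3, 4:2, 5:3, 6:2, 7:5, 8:1, 9:3, 10:2
Degrees are not all equal (e.g. deg(0)=1 but deg(1)=7); not regular.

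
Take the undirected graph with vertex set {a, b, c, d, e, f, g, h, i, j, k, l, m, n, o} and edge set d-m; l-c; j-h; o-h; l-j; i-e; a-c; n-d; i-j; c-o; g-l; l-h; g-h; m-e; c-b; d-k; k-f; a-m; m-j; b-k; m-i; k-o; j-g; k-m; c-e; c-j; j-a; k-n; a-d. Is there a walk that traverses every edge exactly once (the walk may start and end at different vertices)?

Degrees: a:4, b:2, c:6, d:4, e:3, f:1, g:3, h:4, i:3, j:7, k:6, l:4, m:6, n:2, o:3
Odd-degree vertices: e, f, g, i, j, o (6 total).
With 6 odd-degree vertices (more than two), no single trail can use every edge.

No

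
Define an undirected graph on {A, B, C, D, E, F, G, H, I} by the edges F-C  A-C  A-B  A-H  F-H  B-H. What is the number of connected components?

Component: {D}
Component: {E}
Component: {G}
Component: {I}
Component: {A, B, C, F, H}

5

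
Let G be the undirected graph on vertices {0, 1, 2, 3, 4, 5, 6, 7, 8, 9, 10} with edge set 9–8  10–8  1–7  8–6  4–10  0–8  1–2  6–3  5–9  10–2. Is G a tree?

Yes

The graph has 11 vertices and 10 edges.
Connected and |E| = |V| - 1, which characterizes a tree.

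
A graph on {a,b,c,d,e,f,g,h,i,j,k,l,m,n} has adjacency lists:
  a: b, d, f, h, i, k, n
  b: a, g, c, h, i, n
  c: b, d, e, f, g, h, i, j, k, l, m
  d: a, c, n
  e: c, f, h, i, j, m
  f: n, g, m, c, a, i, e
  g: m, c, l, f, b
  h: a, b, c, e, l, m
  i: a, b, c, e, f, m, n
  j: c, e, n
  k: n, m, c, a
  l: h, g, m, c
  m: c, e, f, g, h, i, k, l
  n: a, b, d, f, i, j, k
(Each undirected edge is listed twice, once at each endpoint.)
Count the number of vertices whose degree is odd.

8

Degrees: a:7, b:6, c:11, d:3, e:6, f:7, g:5, h:6, i:7, j:3, k:4, l:4, m:8, n:7
Odd-degree vertices: a, c, d, f, g, i, j, n.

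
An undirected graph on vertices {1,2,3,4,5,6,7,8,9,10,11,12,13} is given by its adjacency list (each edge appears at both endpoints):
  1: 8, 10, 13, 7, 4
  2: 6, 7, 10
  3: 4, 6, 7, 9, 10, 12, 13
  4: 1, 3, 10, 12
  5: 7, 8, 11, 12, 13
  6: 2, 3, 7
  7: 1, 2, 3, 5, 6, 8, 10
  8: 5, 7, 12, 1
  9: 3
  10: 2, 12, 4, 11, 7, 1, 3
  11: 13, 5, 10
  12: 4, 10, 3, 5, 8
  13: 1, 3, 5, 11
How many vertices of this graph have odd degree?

10

Degrees: 1:5, 2:3, 3:7, 4:4, 5:5, 6:3, 7:7, 8:4, 9:1, 10:7, 11:3, 12:5, 13:4
Odd-degree vertices: 1, 2, 3, 5, 6, 7, 9, 10, 11, 12.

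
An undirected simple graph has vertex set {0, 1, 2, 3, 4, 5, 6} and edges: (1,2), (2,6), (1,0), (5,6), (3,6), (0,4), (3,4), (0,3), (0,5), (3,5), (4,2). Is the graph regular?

No

Degrees: 0:4, 1:2, 2:3, 3:4, 4:3, 5:3, 6:3
Degrees are not all equal (e.g. deg(1)=2 but deg(0)=4); not regular.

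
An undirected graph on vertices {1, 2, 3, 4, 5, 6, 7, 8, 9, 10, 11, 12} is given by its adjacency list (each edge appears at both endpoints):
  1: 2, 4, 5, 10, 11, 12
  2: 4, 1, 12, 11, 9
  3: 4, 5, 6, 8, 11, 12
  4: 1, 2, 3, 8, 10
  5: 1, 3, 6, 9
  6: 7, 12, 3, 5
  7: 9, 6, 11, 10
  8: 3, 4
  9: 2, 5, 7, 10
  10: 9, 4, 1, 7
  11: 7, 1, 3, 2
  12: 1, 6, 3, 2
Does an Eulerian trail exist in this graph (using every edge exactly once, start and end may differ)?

Yes

Degrees: 1:6, 2:5, 3:6, 4:5, 5:4, 6:4, 7:4, 8:2, 9:4, 10:4, 11:4, 12:4
Odd-degree vertices: 2, 4 (2 total).
With 2 odd-degree vertices and all edges in one connected piece, an Eulerian trail exists (from 2 to 4).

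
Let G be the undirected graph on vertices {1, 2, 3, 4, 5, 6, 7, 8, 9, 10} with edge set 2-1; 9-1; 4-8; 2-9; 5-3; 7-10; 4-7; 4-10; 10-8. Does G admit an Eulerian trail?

No

Degrees: 1:2, 2:2, 3:1, 4:3, 5:1, 6:0, 7:2, 8:2, 9:2, 10:3
Odd-degree vertices: 3, 4, 5, 10 (4 total).
With 4 odd-degree vertices (more than two), no single trail can use every edge.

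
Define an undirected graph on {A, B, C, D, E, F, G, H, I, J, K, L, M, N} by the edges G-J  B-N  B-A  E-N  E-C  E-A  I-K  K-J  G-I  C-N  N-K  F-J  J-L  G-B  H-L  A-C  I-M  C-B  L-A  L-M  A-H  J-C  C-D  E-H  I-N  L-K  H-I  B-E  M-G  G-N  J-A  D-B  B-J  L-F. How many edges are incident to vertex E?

Neighbors of E: A, B, C, H, N.

5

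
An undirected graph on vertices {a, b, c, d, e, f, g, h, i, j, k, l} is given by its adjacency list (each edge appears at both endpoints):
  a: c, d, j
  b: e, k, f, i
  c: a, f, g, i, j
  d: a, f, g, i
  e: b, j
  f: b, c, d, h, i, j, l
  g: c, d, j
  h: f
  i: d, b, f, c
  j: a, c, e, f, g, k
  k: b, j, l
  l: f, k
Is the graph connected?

Starting from a and exploring outward reaches every vertex (a, j, d, c, f, e, g, k, i, h, l, b); the graph is connected.

Yes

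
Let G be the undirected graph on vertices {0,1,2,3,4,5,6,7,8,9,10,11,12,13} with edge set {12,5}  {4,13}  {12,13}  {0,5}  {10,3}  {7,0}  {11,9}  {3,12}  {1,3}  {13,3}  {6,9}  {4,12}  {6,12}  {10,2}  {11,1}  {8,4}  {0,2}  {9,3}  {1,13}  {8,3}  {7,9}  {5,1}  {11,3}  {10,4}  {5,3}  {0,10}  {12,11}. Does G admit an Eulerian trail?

Yes

Degrees: 0:4, 1:4, 2:2, 3:8, 4:4, 5:4, 6:2, 7:2, 8:2, 9:4, 10:4, 11:4, 12:6, 13:4
Odd-degree vertices: none (0 total).
With 0 odd-degree vertices and all edges in one connected piece, an Eulerian trail exists.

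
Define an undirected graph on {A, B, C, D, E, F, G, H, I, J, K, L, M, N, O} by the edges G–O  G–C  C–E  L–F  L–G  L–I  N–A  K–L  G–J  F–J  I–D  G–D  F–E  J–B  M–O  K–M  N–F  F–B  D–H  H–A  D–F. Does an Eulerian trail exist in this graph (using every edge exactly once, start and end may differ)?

Degrees: A:2, B:2, C:2, D:4, E:2, F:6, G:5, H:2, I:2, J:3, K:2, L:4, M:2, N:2, O:2
Odd-degree vertices: G, J (2 total).
With 2 odd-degree vertices and all edges in one connected piece, an Eulerian trail exists (from G to J).

Yes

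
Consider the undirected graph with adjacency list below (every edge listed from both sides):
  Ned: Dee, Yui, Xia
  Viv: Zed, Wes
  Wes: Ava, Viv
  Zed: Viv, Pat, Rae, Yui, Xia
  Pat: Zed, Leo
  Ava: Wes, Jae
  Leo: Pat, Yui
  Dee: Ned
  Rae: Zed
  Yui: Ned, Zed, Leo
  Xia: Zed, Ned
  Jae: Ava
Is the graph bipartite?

Yes

Partition the vertices as {Viv, Pat, Ava, Dee, Rae, Yui, Xia} vs {Ned, Wes, Zed, Leo, Jae}. Each listed edge has one endpoint in each part, so the graph is bipartite.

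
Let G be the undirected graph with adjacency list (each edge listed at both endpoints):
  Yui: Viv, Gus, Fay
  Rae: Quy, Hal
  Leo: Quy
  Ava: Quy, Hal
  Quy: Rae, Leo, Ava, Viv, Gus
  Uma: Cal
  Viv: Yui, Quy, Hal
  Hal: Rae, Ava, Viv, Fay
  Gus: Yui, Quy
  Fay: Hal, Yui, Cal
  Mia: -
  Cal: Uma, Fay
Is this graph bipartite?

A valid 2-coloring puts {Rae, Leo, Ava, Uma, Viv, Gus, Fay, Mia} on one side and {Yui, Quy, Hal, Cal} on the other; every edge crosses between the two sides.

Yes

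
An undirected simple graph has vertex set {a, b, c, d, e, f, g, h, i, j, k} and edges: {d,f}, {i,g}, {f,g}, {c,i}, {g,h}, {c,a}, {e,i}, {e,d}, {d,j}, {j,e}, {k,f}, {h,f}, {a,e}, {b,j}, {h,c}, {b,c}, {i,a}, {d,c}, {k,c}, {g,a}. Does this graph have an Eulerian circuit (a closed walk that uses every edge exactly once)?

No

Degrees: a:4, b:2, c:6, d:4, e:4, f:4, g:4, h:3, i:4, j:3, k:2
h, j have odd degree; an Eulerian circuit needs every degree to be even, so none exists.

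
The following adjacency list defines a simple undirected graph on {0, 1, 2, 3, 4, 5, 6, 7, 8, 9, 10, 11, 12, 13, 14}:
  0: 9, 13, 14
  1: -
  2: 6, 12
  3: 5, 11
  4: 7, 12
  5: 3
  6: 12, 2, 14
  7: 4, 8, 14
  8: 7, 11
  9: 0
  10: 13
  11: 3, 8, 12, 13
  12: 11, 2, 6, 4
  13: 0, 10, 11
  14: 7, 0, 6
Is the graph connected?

No

Component: {1}
Component: {0, 2, 3, 4, 5, 6, 7, 8, 9, 10, 11, 12, 13, 14}
There are 2 separate components, so the graph is not connected.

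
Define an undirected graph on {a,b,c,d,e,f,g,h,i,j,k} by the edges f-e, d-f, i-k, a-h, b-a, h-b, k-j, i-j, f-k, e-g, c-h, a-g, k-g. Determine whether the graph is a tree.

|V| = 11, |E| = 13.
Connected but with 13 > 10 edges, so it has a cycle and is not a tree.

No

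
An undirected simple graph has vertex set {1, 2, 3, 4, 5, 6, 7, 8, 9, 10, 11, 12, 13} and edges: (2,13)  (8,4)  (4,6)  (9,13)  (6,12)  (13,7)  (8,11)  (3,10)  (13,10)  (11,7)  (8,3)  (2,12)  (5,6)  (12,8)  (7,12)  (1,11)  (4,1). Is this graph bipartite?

Yes

Partition the vertices as {3, 4, 5, 11, 12, 13} vs {1, 2, 6, 7, 8, 9, 10}. Each listed edge has one endpoint in each part, so the graph is bipartite.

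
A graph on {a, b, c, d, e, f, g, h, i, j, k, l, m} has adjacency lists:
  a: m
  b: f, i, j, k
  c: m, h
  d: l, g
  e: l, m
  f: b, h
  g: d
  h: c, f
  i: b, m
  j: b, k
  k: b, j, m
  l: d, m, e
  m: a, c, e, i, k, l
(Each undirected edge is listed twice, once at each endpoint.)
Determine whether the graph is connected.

Yes

Starting from a and exploring outward reaches every vertex (a, m, i, e, k, c, l, b, j, h, d, f, g); the graph is connected.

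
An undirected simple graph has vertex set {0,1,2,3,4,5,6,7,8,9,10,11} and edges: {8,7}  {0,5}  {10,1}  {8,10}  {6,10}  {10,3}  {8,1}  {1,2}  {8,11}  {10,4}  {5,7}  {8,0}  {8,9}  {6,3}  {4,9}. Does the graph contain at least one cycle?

Yes

The graph has 12 vertices, 15 edges, and 1 connected component.
One cycle is 8-1-10-8.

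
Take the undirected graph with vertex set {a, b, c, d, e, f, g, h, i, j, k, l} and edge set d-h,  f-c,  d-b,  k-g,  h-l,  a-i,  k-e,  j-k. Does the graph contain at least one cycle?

No

The graph has 12 vertices, 8 edges, and 4 connected components.
Since 8 = 12 - 4, the graph is a forest and contains no cycle.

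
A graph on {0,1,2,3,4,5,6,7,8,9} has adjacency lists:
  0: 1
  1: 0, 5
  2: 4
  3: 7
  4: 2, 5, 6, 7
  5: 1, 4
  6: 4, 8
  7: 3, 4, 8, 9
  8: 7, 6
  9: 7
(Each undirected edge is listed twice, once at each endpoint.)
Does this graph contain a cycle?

Yes

|V| = 10, |E| = 10, number of components = 1.
One cycle is 4-7-8-6-4.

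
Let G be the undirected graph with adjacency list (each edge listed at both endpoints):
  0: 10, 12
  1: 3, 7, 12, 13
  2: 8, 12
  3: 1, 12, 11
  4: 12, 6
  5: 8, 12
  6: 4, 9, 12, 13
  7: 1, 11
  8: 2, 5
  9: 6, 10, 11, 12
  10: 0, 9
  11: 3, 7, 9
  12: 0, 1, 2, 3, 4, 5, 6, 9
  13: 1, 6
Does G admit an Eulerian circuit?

Degrees: 0:2, 1:4, 2:2, 3:3, 4:2, 5:2, 6:4, 7:2, 8:2, 9:4, 10:2, 11:3, 12:8, 13:2
Vertices with odd degree: 3, 11. An Eulerian circuit requires all degrees even.

No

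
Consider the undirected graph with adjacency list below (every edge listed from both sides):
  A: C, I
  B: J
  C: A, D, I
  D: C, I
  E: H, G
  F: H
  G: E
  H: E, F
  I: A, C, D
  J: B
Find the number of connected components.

Component: {B, J}
Component: {A, C, D, I}
Component: {E, F, G, H}

3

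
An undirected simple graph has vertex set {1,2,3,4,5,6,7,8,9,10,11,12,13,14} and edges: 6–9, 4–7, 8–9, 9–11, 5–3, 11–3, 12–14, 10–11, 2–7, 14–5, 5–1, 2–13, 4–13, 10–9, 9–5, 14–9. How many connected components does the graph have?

2

Component: {2, 4, 7, 13}
Component: {1, 3, 5, 6, 8, 9, 10, 11, 12, 14}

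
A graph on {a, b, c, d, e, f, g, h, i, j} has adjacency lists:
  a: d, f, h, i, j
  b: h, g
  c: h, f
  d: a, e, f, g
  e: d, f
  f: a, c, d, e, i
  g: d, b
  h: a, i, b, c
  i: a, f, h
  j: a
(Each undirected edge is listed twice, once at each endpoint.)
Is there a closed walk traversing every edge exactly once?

Degrees: a:5, b:2, c:2, d:4, e:2, f:5, g:2, h:4, i:3, j:1
Vertices with odd degree: a, f, i, j. An Eulerian circuit requires all degrees even.

No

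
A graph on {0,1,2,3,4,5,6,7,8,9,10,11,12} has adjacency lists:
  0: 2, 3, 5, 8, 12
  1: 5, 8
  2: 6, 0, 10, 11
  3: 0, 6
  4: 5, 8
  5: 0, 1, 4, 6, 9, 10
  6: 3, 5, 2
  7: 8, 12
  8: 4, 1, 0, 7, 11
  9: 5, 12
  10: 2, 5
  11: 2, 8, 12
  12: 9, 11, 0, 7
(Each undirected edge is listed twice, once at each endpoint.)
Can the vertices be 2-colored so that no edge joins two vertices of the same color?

Yes

Color {2, 3, 5, 8, 12} black and {0, 1, 4, 6, 7, 9, 10, 11} white. No edge joins two same-colored vertices, so the graph is bipartite.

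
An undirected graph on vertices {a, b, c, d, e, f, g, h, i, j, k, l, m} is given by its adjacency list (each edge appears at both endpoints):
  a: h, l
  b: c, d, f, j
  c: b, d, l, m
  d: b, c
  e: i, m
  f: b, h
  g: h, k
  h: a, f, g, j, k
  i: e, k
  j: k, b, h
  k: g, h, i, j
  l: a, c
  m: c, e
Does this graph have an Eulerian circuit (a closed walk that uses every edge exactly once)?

Degrees: a:2, b:4, c:4, d:2, e:2, f:2, g:2, h:5, i:2, j:3, k:4, l:2, m:2
h, j have odd degree; an Eulerian circuit needs every degree to be even, so none exists.

No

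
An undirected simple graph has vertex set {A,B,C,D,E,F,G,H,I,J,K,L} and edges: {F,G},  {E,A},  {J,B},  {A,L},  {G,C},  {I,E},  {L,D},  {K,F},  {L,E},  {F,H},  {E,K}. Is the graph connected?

No

Component: {B, J}
Component: {A, C, D, E, F, G, H, I, K, L}
There are 2 separate components, so the graph is not connected.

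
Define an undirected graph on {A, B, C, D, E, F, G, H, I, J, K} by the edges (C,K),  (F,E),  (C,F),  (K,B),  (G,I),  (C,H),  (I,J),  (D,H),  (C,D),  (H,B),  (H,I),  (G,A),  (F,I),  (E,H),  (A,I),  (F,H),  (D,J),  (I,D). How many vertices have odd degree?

Degrees: A:2, B:2, C:4, D:4, E:2, F:4, G:2, H:6, I:6, J:2, K:2
Odd-degree vertices: none.

0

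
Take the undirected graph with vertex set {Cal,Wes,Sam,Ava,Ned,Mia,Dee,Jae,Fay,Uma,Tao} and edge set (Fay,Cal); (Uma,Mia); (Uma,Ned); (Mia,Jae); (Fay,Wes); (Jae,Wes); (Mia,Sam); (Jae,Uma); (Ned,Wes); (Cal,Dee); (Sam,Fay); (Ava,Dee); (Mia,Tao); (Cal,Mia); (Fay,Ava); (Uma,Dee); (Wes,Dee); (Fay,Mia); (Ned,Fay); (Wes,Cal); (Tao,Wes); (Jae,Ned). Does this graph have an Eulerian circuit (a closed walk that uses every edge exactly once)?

Yes

Degrees: Cal:4, Wes:6, Sam:2, Ava:2, Ned:4, Mia:6, Dee:4, Jae:4, Fay:6, Uma:4, Tao:2
Every vertex has even degree and the edges form a single connected piece, so an Eulerian circuit exists.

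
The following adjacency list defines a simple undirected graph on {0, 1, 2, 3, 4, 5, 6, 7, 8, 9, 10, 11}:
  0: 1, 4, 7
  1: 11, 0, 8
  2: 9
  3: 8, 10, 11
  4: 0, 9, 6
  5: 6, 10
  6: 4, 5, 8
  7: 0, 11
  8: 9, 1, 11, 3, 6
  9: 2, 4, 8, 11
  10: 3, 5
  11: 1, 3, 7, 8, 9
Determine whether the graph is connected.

Yes

Starting from 0 and exploring outward reaches every vertex (0, 1, 7, 4, 8, 11, 9, 6, 3, 2, 5, 10); the graph is connected.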